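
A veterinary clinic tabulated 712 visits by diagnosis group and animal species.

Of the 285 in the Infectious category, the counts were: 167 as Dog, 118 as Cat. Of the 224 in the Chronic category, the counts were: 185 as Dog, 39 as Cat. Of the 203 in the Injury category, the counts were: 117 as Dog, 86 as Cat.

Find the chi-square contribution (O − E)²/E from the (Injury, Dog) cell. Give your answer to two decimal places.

2.09

Row total (Injury) = 203; column total (Dog) = 469; N = 712.
Expected count E = 203 × 469 / 712 = 133.718.
Contribution = (O − E)²/E = (117 − 133.718)² / 133.718 = 2.09.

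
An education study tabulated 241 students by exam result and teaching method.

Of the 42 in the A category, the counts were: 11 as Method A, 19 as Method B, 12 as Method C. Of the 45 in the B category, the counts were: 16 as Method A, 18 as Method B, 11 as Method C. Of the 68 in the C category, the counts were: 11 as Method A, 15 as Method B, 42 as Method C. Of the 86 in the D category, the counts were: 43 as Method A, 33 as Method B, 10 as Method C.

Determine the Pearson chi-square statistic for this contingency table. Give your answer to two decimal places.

Row totals: 42, 45, 68, 86. Column totals: 81, 85, 75. Grand total N = 241.
Expected counts (row total × column total / N):
  A, Method A: 42×81/241 = 14.116
  A, Method B: 42×85/241 = 14.813
  A, Method C: 42×75/241 = 13.071
  B, Method A: 45×81/241 = 15.124
  B, Method B: 45×85/241 = 15.871
  B, Method C: 45×75/241 = 14.004
  C, Method A: 68×81/241 = 22.855
  C, Method B: 68×85/241 = 23.983
  C, Method C: 68×75/241 = 21.162
  D, Method A: 86×81/241 = 28.905
  D, Method B: 86×85/241 = 30.332
  D, Method C: 86×75/241 = 26.763
Contributions (O − E)²/E:
  (11 − 14.116)²/14.116 = 0.6878
  (19 − 14.813)²/14.813 = 1.1835
  (12 − 13.071)²/13.071 = 0.0878
  (16 − 15.124)²/15.124 = 0.0507
  (18 − 15.871)²/15.871 = 0.2856
  (11 − 14.004)²/14.004 = 0.6444
  (11 − 22.855)²/22.855 = 6.1492
  (15 − 23.983)²/23.983 = 3.3646
  (42 − 21.162)²/21.162 = 20.5190
  (43 − 28.905)²/28.905 = 6.8732
  (33 − 30.332)²/30.332 = 0.2347
  (10 − 26.763)²/26.763 = 10.4995
χ² = 0.6878 + 1.1835 + 0.0878 + 0.0507 + 0.2856 + 0.6444 + 6.1492 + 3.3646 + 20.5190 + 6.8732 + 0.2347 + 10.4995 = 50.58

50.58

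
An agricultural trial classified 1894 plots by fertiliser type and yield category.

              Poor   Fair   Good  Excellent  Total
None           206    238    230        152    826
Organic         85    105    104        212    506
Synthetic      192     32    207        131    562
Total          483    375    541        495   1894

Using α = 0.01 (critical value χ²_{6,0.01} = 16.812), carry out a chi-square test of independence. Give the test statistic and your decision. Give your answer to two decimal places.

Grand total N = 1894.
Expected counts (row total × column total / N):
  None, Poor: 826×483/1894 = 210.6431
  None, Fair: 826×375/1894 = 163.5428
  None, Good: 826×541/1894 = 235.9377
  None, Excellent: 826×495/1894 = 215.8765
  Organic, Poor: 506×483/1894 = 129.0380
  Organic, Fair: 506×375/1894 = 100.1848
  Organic, Good: 506×541/1894 = 144.5333
  Organic, Excellent: 506×495/1894 = 132.2439
  Synthetic, Poor: 562×483/1894 = 143.3189
  Synthetic, Fair: 562×375/1894 = 111.2724
  Synthetic, Good: 562×541/1894 = 160.5290
  Synthetic, Excellent: 562×495/1894 = 146.8796
Contributions (O − E)²/E:
  (206 − 210.6431)²/210.6431 = 0.1023
  (238 − 163.5428)²/163.5428 = 33.8986
  (230 − 235.9377)²/235.9377 = 0.1494
  (152 − 215.8765)²/215.8765 = 18.9007
  (85 − 129.0380)²/129.0380 = 15.0293
  (105 − 100.1848)²/100.1848 = 0.2314
  (104 − 144.5333)²/144.5333 = 11.3673
  (212 − 132.2439)²/132.2439 = 48.1008
  (192 − 143.3189)²/143.3189 = 16.5355
  (32 − 111.2724)²/111.2724 = 56.4750
  (207 − 160.5290)²/160.5290 = 13.4527
  (131 − 146.8796)²/146.8796 = 1.7168
χ² = 0.1023 + 33.8986 + 0.1494 + 18.9007 + 15.0293 + 0.2314 + 11.3673 + 48.1008 + 16.5355 + 56.4750 + 13.4527 + 1.7168 = 215.96
df = (3−1)(4−1) = 6. Since 215.96 > 16.812, reject the null hypothesis of independence at α = 0.01.

215.96; reject H₀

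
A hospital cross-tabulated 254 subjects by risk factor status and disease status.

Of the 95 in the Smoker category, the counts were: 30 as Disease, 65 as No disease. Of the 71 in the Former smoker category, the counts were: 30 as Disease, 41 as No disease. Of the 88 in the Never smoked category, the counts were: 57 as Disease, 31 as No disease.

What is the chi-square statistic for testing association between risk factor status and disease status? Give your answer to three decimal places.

20.835

Row totals: 95, 71, 88. Column totals: 117, 137. Grand total N = 254.
Expected counts (row total × column total / N):
  Smoker, Disease: 95×117/254 = 43.7598
  Smoker, No disease: 95×137/254 = 51.2402
  Former smoker, Disease: 71×117/254 = 32.7047
  Former smoker, No disease: 71×137/254 = 38.2953
  Never smoked, Disease: 88×117/254 = 40.5354
  Never smoked, No disease: 88×137/254 = 47.4646
Contributions (O − E)²/E:
  (30 − 43.7598)²/43.7598 = 4.3266
  (65 − 51.2402)²/51.2402 = 3.6950
  (30 − 32.7047)²/32.7047 = 0.2237
  (41 − 38.2953)²/38.2953 = 0.1910
  (57 − 40.5354)²/40.5354 = 6.6876
  (31 − 47.4646)²/47.4646 = 5.7113
χ² = 4.3266 + 3.6950 + 0.2237 + 0.1910 + 6.6876 + 5.7113 = 20.835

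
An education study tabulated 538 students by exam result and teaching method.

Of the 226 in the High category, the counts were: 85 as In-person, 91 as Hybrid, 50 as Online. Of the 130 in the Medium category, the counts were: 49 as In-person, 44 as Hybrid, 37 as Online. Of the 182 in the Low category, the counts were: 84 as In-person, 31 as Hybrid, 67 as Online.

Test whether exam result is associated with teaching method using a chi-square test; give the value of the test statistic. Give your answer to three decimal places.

27.888

Row totals: 226, 130, 182. Column totals: 218, 166, 154. Grand total N = 538.
Expected counts (row total × column total / N):
  High, In-person: 226×218/538 = 91.5762
  High, Hybrid: 226×166/538 = 69.7323
  High, Online: 226×154/538 = 64.6914
  Medium, In-person: 130×218/538 = 52.6766
  Medium, Hybrid: 130×166/538 = 40.1115
  Medium, Online: 130×154/538 = 37.2119
  Low, In-person: 182×218/538 = 73.7472
  Low, Hybrid: 182×166/538 = 56.1561
  Low, Online: 182×154/538 = 52.0967
Contributions (O − E)²/E:
  (85 − 91.5762)²/91.5762 = 0.4722
  (91 − 69.7323)²/69.7323 = 6.4864
  (50 − 64.6914)²/64.6914 = 3.3364
  (49 − 52.6766)²/52.6766 = 0.2566
  (44 − 40.1115)²/40.1115 = 0.3770
  (37 − 37.2119)²/37.2119 = 0.0012
  (84 − 73.7472)²/73.7472 = 1.4254
  (31 − 56.1561)²/56.1561 = 11.2691
  (67 − 52.0967)²/52.0967 = 4.2634
χ² = 0.4722 + 6.4864 + 3.3364 + 0.2566 + 0.3770 + 0.0012 + 1.4254 + 11.2691 + 4.2634 = 27.888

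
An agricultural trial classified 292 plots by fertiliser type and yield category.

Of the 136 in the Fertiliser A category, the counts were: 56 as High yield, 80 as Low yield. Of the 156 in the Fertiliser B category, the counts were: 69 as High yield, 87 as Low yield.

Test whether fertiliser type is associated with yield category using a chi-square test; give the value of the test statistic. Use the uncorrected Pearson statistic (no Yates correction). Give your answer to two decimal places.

Row totals: 136, 156. Column totals: 125, 167. Grand total N = 292.
Expected counts (row total × column total / N):
  Fertiliser A, High yield: 136×125/292 = 58.219
  Fertiliser A, Low yield: 136×167/292 = 77.781
  Fertiliser B, High yield: 156×125/292 = 66.781
  Fertiliser B, Low yield: 156×167/292 = 89.219
Contributions (O − E)²/E:
  (56 − 58.219)²/58.219 = 0.0846
  (80 − 77.781)²/77.781 = 0.0633
  (69 − 66.781)²/66.781 = 0.0737
  (87 − 89.219)²/89.219 = 0.0552
χ² = 0.0846 + 0.0633 + 0.0737 + 0.0552 = 0.28

0.28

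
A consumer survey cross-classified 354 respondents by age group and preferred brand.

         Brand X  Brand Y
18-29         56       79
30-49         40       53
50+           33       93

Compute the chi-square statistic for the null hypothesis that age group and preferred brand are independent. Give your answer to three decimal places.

Row totals: 135, 93, 126. Column totals: 129, 225. Grand total N = 354.
Expected counts (row total × column total / N):
  18-29, Brand X: 135×129/354 = 49.1949
  18-29, Brand Y: 135×225/354 = 85.8051
  30-49, Brand X: 93×129/354 = 33.8898
  30-49, Brand Y: 93×225/354 = 59.1102
  50+, Brand X: 126×129/354 = 45.9153
  50+, Brand Y: 126×225/354 = 80.0847
Contributions (O − E)²/E:
  (56 − 49.1949)²/49.1949 = 0.9413
  (79 − 85.8051)²/85.8051 = 0.5397
  (40 − 33.8898)²/33.8898 = 1.1016
  (53 − 59.1102)²/59.1102 = 0.6316
  (33 − 45.9153)²/45.9153 = 3.6329
  (93 − 80.0847)²/80.0847 = 2.0829
χ² = 0.9413 + 0.5397 + 1.1016 + 0.6316 + 3.6329 + 2.0829 = 8.930

8.930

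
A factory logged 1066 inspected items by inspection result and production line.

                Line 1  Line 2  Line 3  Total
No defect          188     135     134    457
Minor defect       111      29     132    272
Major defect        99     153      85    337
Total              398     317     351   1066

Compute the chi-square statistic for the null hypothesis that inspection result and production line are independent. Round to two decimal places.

97.45

Grand total N = 1066.
Expected counts (row total × column total / N):
  No defect, Line 1: 457×398/1066 = 170.625
  No defect, Line 2: 457×317/1066 = 135.900
  No defect, Line 3: 457×351/1066 = 150.476
  Minor defect, Line 1: 272×398/1066 = 101.553
  Minor defect, Line 2: 272×317/1066 = 80.886
  Minor defect, Line 3: 272×351/1066 = 89.561
  Major defect, Line 1: 337×398/1066 = 125.822
  Major defect, Line 2: 337×317/1066 = 100.215
  Major defect, Line 3: 337×351/1066 = 110.963
Contributions (O − E)²/E:
  (188 − 170.625)²/170.625 = 1.7693
  (135 − 135.900)²/135.900 = 0.0060
  (134 − 150.476)²/150.476 = 1.8040
  (111 − 101.553)²/101.553 = 0.8788
  (29 − 80.886)²/80.886 = 33.2833
  (132 − 89.561)²/89.561 = 20.1100
  (99 − 125.822)²/125.822 = 5.7178
  (153 − 100.215)²/100.215 = 27.8028
  (85 − 110.963)²/110.963 = 6.0748
χ² = 1.7693 + 0.0060 + 1.8040 + 0.8788 + 33.2833 + 20.1100 + 5.7178 + 27.8028 + 6.0748 = 97.45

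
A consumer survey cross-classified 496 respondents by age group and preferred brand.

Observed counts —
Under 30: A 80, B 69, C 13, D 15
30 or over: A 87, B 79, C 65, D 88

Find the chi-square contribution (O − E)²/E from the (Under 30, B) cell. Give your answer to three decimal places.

4.960

Row total (Under 30) = 177; column total (B) = 148; N = 496.
Expected count E = 177 × 148 / 496 = 52.8145.
Contribution = (O − E)²/E = (69 − 52.8145)² / 52.8145 = 4.960.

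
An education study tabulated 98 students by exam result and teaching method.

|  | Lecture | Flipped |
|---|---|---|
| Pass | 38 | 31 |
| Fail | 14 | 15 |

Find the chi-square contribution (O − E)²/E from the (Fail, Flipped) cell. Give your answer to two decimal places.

0.14

Row total (Fail) = 29; column total (Flipped) = 46; N = 98.
Expected count E = 29 × 46 / 98 = 13.612.
Contribution = (O − E)²/E = (15 − 13.612)² / 13.612 = 0.14.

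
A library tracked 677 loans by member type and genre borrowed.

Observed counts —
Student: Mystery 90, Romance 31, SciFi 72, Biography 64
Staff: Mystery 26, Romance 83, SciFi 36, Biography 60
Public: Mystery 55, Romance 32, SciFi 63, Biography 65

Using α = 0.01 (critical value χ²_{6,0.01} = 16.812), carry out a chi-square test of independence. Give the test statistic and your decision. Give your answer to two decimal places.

Row totals: 257, 205, 215. Column totals: 171, 146, 171, 189. Grand total N = 677.
Expected counts (row total × column total / N):
  Student, Mystery: 257×171/677 = 64.9143
  Student, Romance: 257×146/677 = 55.4239
  Student, SciFi: 257×171/677 = 64.9143
  Student, Biography: 257×189/677 = 71.7474
  Staff, Mystery: 205×171/677 = 51.7799
  Staff, Romance: 205×146/677 = 44.2097
  Staff, SciFi: 205×171/677 = 51.7799
  Staff, Biography: 205×189/677 = 57.2304
  Public, Mystery: 215×171/677 = 54.3058
  Public, Romance: 215×146/677 = 46.3663
  Public, SciFi: 215×171/677 = 54.3058
  Public, Biography: 215×189/677 = 60.0222
Contributions (O − E)²/E:
  (90 − 64.9143)²/64.9143 = 9.6942
  (31 − 55.4239)²/55.4239 = 10.7630
  (72 − 64.9143)²/64.9143 = 0.7734
  (64 − 71.7474)²/71.7474 = 0.8366
  (26 − 51.7799)²/51.7799 = 12.8352
  (83 − 44.2097)²/44.2097 = 34.0352
  (36 − 51.7799)²/51.7799 = 4.8089
  (60 − 57.2304)²/57.2304 = 0.1340
  (55 − 54.3058)²/54.3058 = 0.0089
  (32 − 46.3663)²/46.3663 = 4.4513
  (63 − 54.3058)²/54.3058 = 1.3919
  (65 − 60.0222)²/60.0222 = 0.4128
χ² = 9.6942 + 10.7630 + 0.7734 + 0.8366 + 12.8352 + 34.0352 + 4.8089 + 0.1340 + 0.0089 + 4.4513 + 1.3919 + 0.4128 = 80.15
df = (3−1)(4−1) = 6. Since 80.15 > 16.812, reject the null hypothesis of independence at α = 0.01.

80.15; reject H₀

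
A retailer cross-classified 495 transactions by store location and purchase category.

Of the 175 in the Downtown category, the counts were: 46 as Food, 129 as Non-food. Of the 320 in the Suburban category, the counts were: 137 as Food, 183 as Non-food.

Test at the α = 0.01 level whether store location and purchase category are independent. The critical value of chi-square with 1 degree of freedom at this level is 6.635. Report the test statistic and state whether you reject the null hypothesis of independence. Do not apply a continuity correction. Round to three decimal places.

13.261; reject H₀

Row totals: 175, 320. Column totals: 183, 312. Grand total N = 495.
Expected counts (row total × column total / N):
  Downtown, Food: 175×183/495 = 64.6970
  Downtown, Non-food: 175×312/495 = 110.3030
  Suburban, Food: 320×183/495 = 118.3030
  Suburban, Non-food: 320×312/495 = 201.6970
Contributions (O − E)²/E:
  (46 − 64.6970)²/64.6970 = 5.4033
  (129 − 110.3030)²/110.3030 = 3.1693
  (137 − 118.3030)²/118.3030 = 2.9549
  (183 − 201.6970)²/201.6970 = 1.7332
χ² = 5.4033 + 3.1693 + 2.9549 + 1.7332 = 13.261
df = (2−1)(2−1) = 1. Since 13.261 > 6.635, reject the null hypothesis of independence at α = 0.01.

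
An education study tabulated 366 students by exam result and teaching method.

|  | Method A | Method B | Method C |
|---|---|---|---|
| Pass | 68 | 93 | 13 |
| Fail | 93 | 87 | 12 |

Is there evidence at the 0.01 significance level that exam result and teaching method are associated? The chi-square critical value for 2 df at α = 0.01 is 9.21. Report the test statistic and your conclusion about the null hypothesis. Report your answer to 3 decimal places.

Row totals: 174, 192. Column totals: 161, 180, 25. Grand total N = 366.
Expected counts (row total × column total / N):
  Pass, Method A: 174×161/366 = 76.5410
  Pass, Method B: 174×180/366 = 85.5738
  Pass, Method C: 174×25/366 = 11.8852
  Fail, Method A: 192×161/366 = 84.4590
  Fail, Method B: 192×180/366 = 94.4262
  Fail, Method C: 192×25/366 = 13.1148
Contributions (O − E)²/E:
  (68 − 76.5410)²/76.5410 = 0.9531
  (93 − 85.5738)²/85.5738 = 0.6445
  (13 − 11.8852)²/11.8852 = 0.1046
  (93 − 84.4590)²/84.4590 = 0.8637
  (87 − 94.4262)²/94.4262 = 0.5840
  (12 − 13.1148)²/13.1148 = 0.0948
χ² = 0.9531 + 0.6445 + 0.1046 + 0.8637 + 0.5840 + 0.0948 = 3.245
df = (2−1)(3−1) = 2. Since 3.245 < 9.21, fail to reject the null hypothesis of independence at α = 0.01.

3.245; fail to reject H₀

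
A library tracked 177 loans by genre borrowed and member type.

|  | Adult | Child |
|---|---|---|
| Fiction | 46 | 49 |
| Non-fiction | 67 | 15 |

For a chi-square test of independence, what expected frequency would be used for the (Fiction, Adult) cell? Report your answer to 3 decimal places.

60.650

Row total (Fiction) = 95; column total (Adult) = 113; grand total N = 177.
Expected count = (row total × column total) / N = 95 × 113 / 177 = 60.650.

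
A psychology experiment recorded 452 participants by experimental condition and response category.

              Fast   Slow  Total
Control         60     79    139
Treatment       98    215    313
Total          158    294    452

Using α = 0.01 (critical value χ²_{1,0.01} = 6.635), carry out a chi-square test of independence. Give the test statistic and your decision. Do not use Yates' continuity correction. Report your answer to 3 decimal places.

5.950; fail to reject H₀

Grand total N = 452.
Expected counts (row total × column total / N):
  Control, Fast: 139×158/452 = 48.5885
  Control, Slow: 139×294/452 = 90.4115
  Treatment, Fast: 313×158/452 = 109.4115
  Treatment, Slow: 313×294/452 = 203.5885
Contributions (O − E)²/E:
  (60 − 48.5885)²/48.5885 = 2.6801
  (79 − 90.4115)²/90.4115 = 1.4403
  (98 − 109.4115)²/109.4115 = 1.1902
  (215 − 203.5885)²/203.5885 = 0.6396
χ² = 2.6801 + 1.4403 + 1.1902 + 0.6396 = 5.950
df = (2−1)(2−1) = 1. Since 5.950 < 6.635, fail to reject the null hypothesis of independence at α = 0.01.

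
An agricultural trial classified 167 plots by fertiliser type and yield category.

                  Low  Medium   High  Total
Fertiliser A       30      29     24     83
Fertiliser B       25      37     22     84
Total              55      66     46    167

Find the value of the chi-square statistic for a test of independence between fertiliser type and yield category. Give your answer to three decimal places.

1.505

Grand total N = 167.
Expected counts (row total × column total / N):
  Fertiliser A, Low: 83×55/167 = 27.3353
  Fertiliser A, Medium: 83×66/167 = 32.8024
  Fertiliser A, High: 83×46/167 = 22.8623
  Fertiliser B, Low: 84×55/167 = 27.6647
  Fertiliser B, Medium: 84×66/167 = 33.1976
  Fertiliser B, High: 84×46/167 = 23.1377
Contributions (O − E)²/E:
  (30 − 27.3353)²/27.3353 = 0.2598
  (29 − 32.8024)²/32.8024 = 0.4408
  (24 − 22.8623)²/22.8623 = 0.0566
  (25 − 27.6647)²/27.6647 = 0.2567
  (37 − 33.1976)²/33.1976 = 0.4355
  (22 − 23.1377)²/23.1377 = 0.0559
χ² = 0.2598 + 0.4408 + 0.0566 + 0.2567 + 0.4355 + 0.0559 = 1.505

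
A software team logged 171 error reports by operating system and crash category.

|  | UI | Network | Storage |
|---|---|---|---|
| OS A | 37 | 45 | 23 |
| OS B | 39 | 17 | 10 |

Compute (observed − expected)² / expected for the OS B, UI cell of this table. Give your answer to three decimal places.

3.186

Row total (OS B) = 66; column total (UI) = 76; N = 171.
Expected count E = 66 × 76 / 171 = 29.3333.
Contribution = (O − E)²/E = (39 − 29.3333)² / 29.3333 = 3.186.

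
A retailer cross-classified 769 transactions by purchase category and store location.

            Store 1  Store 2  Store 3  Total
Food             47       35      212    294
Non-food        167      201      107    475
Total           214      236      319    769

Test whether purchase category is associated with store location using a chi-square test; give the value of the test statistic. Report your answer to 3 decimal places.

186.334

Grand total N = 769.
Expected counts (row total × column total / N):
  Food, Store 1: 294×214/769 = 81.8153
  Food, Store 2: 294×236/769 = 90.2263
  Food, Store 3: 294×319/769 = 121.9584
  Non-food, Store 1: 475×214/769 = 132.1847
  Non-food, Store 2: 475×236/769 = 145.7737
  Non-food, Store 3: 475×319/769 = 197.0416
Contributions (O − E)²/E:
  (47 − 81.8153)²/81.8153 = 14.8151
  (35 − 90.2263)²/90.2263 = 33.8033
  (212 − 121.9584)²/121.9584 = 66.4775
  (167 − 132.1847)²/132.1847 = 9.1698
  (201 − 145.7737)²/145.7737 = 20.9225
  (107 − 197.0416)²/197.0416 = 41.1461
χ² = 14.8151 + 33.8033 + 66.4775 + 9.1698 + 20.9225 + 41.1461 = 186.334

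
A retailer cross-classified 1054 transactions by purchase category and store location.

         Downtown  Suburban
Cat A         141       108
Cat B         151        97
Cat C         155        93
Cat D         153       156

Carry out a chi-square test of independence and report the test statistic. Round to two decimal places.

Row totals: 249, 248, 248, 309. Column totals: 600, 454. Grand total N = 1054.
Expected counts (row total × column total / N):
  Cat A, Downtown: 249×600/1054 = 141.746
  Cat A, Suburban: 249×454/1054 = 107.254
  Cat B, Downtown: 248×600/1054 = 141.176
  Cat B, Suburban: 248×454/1054 = 106.824
  Cat C, Downtown: 248×600/1054 = 141.176
  Cat C, Suburban: 248×454/1054 = 106.824
  Cat D, Downtown: 309×600/1054 = 175.901
  Cat D, Suburban: 309×454/1054 = 133.099
Contributions (O − E)²/E:
  (141 − 141.746)²/141.746 = 0.0039
  (108 − 107.254)²/107.254 = 0.0052
  (151 − 141.176)²/141.176 = 0.6836
  (97 − 106.824)²/106.824 = 0.9035
  (155 − 141.176)²/141.176 = 1.3537
  (93 − 106.824)²/106.824 = 1.7890
  (153 − 175.901)²/175.901 = 2.9815
  (156 − 133.099)²/133.099 = 3.9403
χ² = 0.0039 + 0.0052 + 0.6836 + 0.9035 + 1.3537 + 1.7890 + 2.9815 + 3.9403 = 11.66

11.66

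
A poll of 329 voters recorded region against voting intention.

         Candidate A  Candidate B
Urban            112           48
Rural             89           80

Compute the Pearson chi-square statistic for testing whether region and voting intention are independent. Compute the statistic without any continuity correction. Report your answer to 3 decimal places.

Row totals: 160, 169. Column totals: 201, 128. Grand total N = 329.
Expected counts (row total × column total / N):
  Urban, Candidate A: 160×201/329 = 97.7508
  Urban, Candidate B: 160×128/329 = 62.2492
  Rural, Candidate A: 169×201/329 = 103.2492
  Rural, Candidate B: 169×128/329 = 65.7508
Contributions (O − E)²/E:
  (112 − 97.7508)²/97.7508 = 2.0771
  (48 − 62.2492)²/62.2492 = 3.2617
  (89 − 103.2492)²/103.2492 = 1.9665
  (80 − 65.7508)²/65.7508 = 3.0880
χ² = 2.0771 + 3.2617 + 1.9665 + 3.0880 = 10.393

10.393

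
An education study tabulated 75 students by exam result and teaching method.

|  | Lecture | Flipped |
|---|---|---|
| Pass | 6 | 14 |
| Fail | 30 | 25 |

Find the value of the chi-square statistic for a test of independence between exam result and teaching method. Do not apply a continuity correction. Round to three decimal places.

3.540

Row totals: 20, 55. Column totals: 36, 39. Grand total N = 75.
Expected counts (row total × column total / N):
  Pass, Lecture: 20×36/75 = 9.6000
  Pass, Flipped: 20×39/75 = 10.4000
  Fail, Lecture: 55×36/75 = 26.4000
  Fail, Flipped: 55×39/75 = 28.6000
Contributions (O − E)²/E:
  (6 − 9.6000)²/9.6000 = 1.3500
  (14 − 10.4000)²/10.4000 = 1.2462
  (30 − 26.4000)²/26.4000 = 0.4909
  (25 − 28.6000)²/28.6000 = 0.4531
χ² = 1.3500 + 1.2462 + 0.4909 + 0.4531 = 3.540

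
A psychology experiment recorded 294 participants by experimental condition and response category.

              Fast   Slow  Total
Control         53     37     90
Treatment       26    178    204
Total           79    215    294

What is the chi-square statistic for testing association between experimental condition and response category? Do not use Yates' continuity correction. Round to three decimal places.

Grand total N = 294.
Expected counts (row total × column total / N):
  Control, Fast: 90×79/294 = 24.1837
  Control, Slow: 90×215/294 = 65.8163
  Treatment, Fast: 204×79/294 = 54.8163
  Treatment, Slow: 204×215/294 = 149.1837
Contributions (O − E)²/E:
  (53 − 24.1837)²/24.1837 = 34.3363
  (37 − 65.8163)²/65.8163 = 12.6166
  (26 − 54.8163)²/54.8163 = 15.1484
  (178 − 149.1837)²/149.1837 = 5.5662
χ² = 34.3363 + 12.6166 + 15.1484 + 5.5662 = 67.668

67.668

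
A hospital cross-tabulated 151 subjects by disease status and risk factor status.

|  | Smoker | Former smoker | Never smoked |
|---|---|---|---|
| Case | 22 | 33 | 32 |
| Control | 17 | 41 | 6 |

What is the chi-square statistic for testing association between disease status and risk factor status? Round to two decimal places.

16.17

Row totals: 87, 64. Column totals: 39, 74, 38. Grand total N = 151.
Expected counts (row total × column total / N):
  Case, Smoker: 87×39/151 = 22.470
  Case, Former smoker: 87×74/151 = 42.636
  Case, Never smoked: 87×38/151 = 21.894
  Control, Smoker: 64×39/151 = 16.530
  Control, Former smoker: 64×74/151 = 31.364
  Control, Never smoked: 64×38/151 = 16.106
Contributions (O − E)²/E:
  (22 − 22.470)²/22.470 = 0.0098
  (33 − 42.636)²/42.636 = 2.1778
  (32 − 21.894)²/21.894 = 4.6648
  (17 − 16.530)²/16.530 = 0.0134
  (41 − 31.364)²/31.364 = 2.9605
  (6 − 16.106)²/16.106 = 6.3412
χ² = 0.0098 + 2.1778 + 4.6648 + 0.0134 + 2.9605 + 6.3412 = 16.17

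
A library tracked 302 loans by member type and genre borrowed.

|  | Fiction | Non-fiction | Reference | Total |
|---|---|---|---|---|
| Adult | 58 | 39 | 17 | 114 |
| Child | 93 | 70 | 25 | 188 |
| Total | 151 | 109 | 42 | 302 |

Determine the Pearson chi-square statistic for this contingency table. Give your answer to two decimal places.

0.34

Grand total N = 302.
Expected counts (row total × column total / N):
  Adult, Fiction: 114×151/302 = 57.000
  Adult, Non-fiction: 114×109/302 = 41.146
  Adult, Reference: 114×42/302 = 15.854
  Child, Fiction: 188×151/302 = 94.000
  Child, Non-fiction: 188×109/302 = 67.854
  Child, Reference: 188×42/302 = 26.146
Contributions (O − E)²/E:
  (58 − 57.000)²/57.000 = 0.0175
  (39 − 41.146)²/41.146 = 0.1119
  (17 − 15.854)²/15.854 = 0.0828
  (93 − 94.000)²/94.000 = 0.0106
  (70 − 67.854)²/67.854 = 0.0679
  (25 − 26.146)²/26.146 = 0.0502
χ² = 0.0175 + 0.1119 + 0.0828 + 0.0106 + 0.0679 + 0.0502 = 0.34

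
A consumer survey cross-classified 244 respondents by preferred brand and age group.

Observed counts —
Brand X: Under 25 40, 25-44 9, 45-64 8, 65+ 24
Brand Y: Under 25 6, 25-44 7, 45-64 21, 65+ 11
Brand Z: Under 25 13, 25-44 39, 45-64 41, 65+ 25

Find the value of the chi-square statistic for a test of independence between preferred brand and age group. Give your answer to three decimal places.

Row totals: 81, 45, 118. Column totals: 59, 55, 70, 60. Grand total N = 244.
Expected counts (row total × column total / N):
  Brand X, Under 25: 81×59/244 = 19.5861
  Brand X, 25-44: 81×55/244 = 18.2582
  Brand X, 45-64: 81×70/244 = 23.2377
  Brand X, 65+: 81×60/244 = 19.9180
  Brand Y, Under 25: 45×59/244 = 10.8811
  Brand Y, 25-44: 45×55/244 = 10.1434
  Brand Y, 45-64: 45×70/244 = 12.9098
  Brand Y, 65+: 45×60/244 = 11.0656
  Brand Z, Under 25: 118×59/244 = 28.5328
  Brand Z, 25-44: 118×55/244 = 26.5984
  Brand Z, 45-64: 118×70/244 = 33.8525
  Brand Z, 65+: 118×60/244 = 29.0164
Contributions (O − E)²/E:
  (40 − 19.5861)²/19.5861 = 21.2767
  (9 − 18.2582)²/18.2582 = 4.6946
  (8 − 23.2377)²/23.2377 = 9.9918
  (24 − 19.9180)²/19.9180 = 0.8366
  (6 − 10.8811)²/10.8811 = 2.1896
  (7 − 10.1434)²/10.1434 = 0.9741
  (21 − 12.9098)²/12.9098 = 5.0699
  (11 − 11.0656)²/11.0656 = 0.0004
  (13 − 28.5328)²/28.5328 = 8.4558
  (39 − 26.5984)²/26.5984 = 5.7823
  (41 − 33.8525)²/33.8525 = 1.5091
  (25 − 29.0164)²/29.0164 = 0.5559
χ² = 21.2767 + 4.6946 + 9.9918 + 0.8366 + 2.1896 + 0.9741 + 5.0699 + 0.0004 + 8.4558 + 5.7823 + 1.5091 + 0.5559 = 61.337

61.337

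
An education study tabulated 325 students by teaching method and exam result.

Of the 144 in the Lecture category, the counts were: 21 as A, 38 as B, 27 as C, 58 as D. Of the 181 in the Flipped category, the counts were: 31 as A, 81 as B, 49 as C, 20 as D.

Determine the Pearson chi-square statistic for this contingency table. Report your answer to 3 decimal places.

38.631

Row totals: 144, 181. Column totals: 52, 119, 76, 78. Grand total N = 325.
Expected counts (row total × column total / N):
  Lecture, A: 144×52/325 = 23.0400
  Lecture, B: 144×119/325 = 52.7262
  Lecture, C: 144×76/325 = 33.6738
  Lecture, D: 144×78/325 = 34.5600
  Flipped, A: 181×52/325 = 28.9600
  Flipped, B: 181×119/325 = 66.2738
  Flipped, C: 181×76/325 = 42.3262
  Flipped, D: 181×78/325 = 43.4400
Contributions (O − E)²/E:
  (21 − 23.0400)²/23.0400 = 0.1806
  (38 − 52.7262)²/52.7262 = 4.1130
  (27 − 33.6738)²/33.6738 = 1.3227
  (58 − 34.5600)²/34.5600 = 15.8980
  (31 − 28.9600)²/28.9600 = 0.1437
  (81 − 66.2738)²/66.2738 = 3.2722
  (49 − 42.3262)²/42.3262 = 1.0523
  (20 − 43.4400)²/43.4400 = 12.6481
χ² = 0.1806 + 4.1130 + 1.3227 + 15.8980 + 0.1437 + 3.2722 + 1.0523 + 12.6481 = 38.631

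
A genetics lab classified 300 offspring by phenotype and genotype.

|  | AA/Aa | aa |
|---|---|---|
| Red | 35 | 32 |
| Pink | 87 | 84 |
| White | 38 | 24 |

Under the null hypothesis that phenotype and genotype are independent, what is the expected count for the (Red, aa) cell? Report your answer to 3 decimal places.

Row total (Red) = 67; column total (aa) = 140; grand total N = 300.
Expected count = (row total × column total) / N = 67 × 140 / 300 = 31.267.

31.267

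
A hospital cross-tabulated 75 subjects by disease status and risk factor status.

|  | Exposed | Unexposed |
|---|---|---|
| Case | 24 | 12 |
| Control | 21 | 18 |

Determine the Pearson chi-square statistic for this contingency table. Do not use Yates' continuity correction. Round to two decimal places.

1.28

Row totals: 36, 39. Column totals: 45, 30. Grand total N = 75.
Expected counts (row total × column total / N):
  Case, Exposed: 36×45/75 = 21.600
  Case, Unexposed: 36×30/75 = 14.400
  Control, Exposed: 39×45/75 = 23.400
  Control, Unexposed: 39×30/75 = 15.600
Contributions (O − E)²/E:
  (24 − 21.600)²/21.600 = 0.2667
  (12 − 14.400)²/14.400 = 0.4000
  (21 − 23.400)²/23.400 = 0.2462
  (18 − 15.600)²/15.600 = 0.3692
χ² = 0.2667 + 0.4000 + 0.2462 + 0.3692 = 1.28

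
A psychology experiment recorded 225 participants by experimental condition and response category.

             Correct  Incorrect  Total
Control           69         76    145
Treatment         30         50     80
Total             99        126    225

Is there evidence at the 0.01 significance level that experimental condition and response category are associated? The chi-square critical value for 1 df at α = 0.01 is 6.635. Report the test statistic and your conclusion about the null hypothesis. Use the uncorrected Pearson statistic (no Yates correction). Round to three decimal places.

2.129; fail to reject H₀

Grand total N = 225.
Expected counts (row total × column total / N):
  Control, Correct: 145×99/225 = 63.8000
  Control, Incorrect: 145×126/225 = 81.2000
  Treatment, Correct: 80×99/225 = 35.2000
  Treatment, Incorrect: 80×126/225 = 44.8000
Contributions (O − E)²/E:
  (69 − 63.8000)²/63.8000 = 0.4238
  (76 − 81.2000)²/81.2000 = 0.3330
  (30 − 35.2000)²/35.2000 = 0.7682
  (50 − 44.8000)²/44.8000 = 0.6036
χ² = 0.4238 + 0.3330 + 0.7682 + 0.6036 = 2.129
df = (2−1)(2−1) = 1. Since 2.129 < 6.635, fail to reject the null hypothesis of independence at α = 0.01.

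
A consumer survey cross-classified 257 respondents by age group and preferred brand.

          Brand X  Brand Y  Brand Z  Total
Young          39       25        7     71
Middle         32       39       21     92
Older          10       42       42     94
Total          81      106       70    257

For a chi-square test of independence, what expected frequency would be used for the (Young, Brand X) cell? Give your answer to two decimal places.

22.38

Row total (Young) = 71; column total (Brand X) = 81; grand total N = 257.
Expected count = (row total × column total) / N = 71 × 81 / 257 = 22.38.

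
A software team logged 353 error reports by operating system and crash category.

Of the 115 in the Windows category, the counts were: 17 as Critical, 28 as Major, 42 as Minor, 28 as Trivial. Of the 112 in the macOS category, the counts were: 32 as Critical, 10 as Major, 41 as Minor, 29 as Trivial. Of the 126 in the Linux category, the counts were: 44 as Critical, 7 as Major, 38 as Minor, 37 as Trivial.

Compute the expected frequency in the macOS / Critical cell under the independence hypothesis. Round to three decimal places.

29.507

Row total (macOS) = 112; column total (Critical) = 93; grand total N = 353.
Expected count = (row total × column total) / N = 112 × 93 / 353 = 29.507.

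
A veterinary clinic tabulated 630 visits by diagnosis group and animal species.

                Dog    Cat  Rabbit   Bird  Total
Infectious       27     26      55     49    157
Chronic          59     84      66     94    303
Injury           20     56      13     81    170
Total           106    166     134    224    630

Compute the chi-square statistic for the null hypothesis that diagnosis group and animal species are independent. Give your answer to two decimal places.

Grand total N = 630.
Expected counts (row total × column total / N):
  Infectious, Dog: 157×106/630 = 26.416
  Infectious, Cat: 157×166/630 = 41.368
  Infectious, Rabbit: 157×134/630 = 33.394
  Infectious, Bird: 157×224/630 = 55.822
  Chronic, Dog: 303×106/630 = 50.981
  Chronic, Cat: 303×166/630 = 79.838
  Chronic, Rabbit: 303×134/630 = 64.448
  Chronic, Bird: 303×224/630 = 107.733
  Injury, Dog: 170×106/630 = 28.603
  Injury, Cat: 170×166/630 = 44.794
  Injury, Rabbit: 170×134/630 = 36.159
  Injury, Bird: 170×224/630 = 60.444
Contributions (O − E)²/E:
  (27 − 26.416)²/26.416 = 0.0129
  (26 − 41.368)²/41.368 = 5.7091
  (55 − 33.394)²/33.394 = 13.9791
  (49 − 55.822)²/55.822 = 0.8337
  (59 − 50.981)²/50.981 = 1.2613
  (84 − 79.838)²/79.838 = 0.2170
  (66 − 64.448)²/64.448 = 0.0374
  (94 − 107.733)²/107.733 = 1.7506
  (20 − 28.603)²/28.603 = 2.5875
  (56 − 44.794)²/44.794 = 2.8034
  (13 − 36.159)²/36.159 = 14.8328
  (81 − 60.444)²/60.444 = 6.9908
χ² = 0.0129 + 5.7091 + 13.9791 + 0.8337 + 1.2613 + 0.2170 + 0.0374 + 1.7506 + 2.5875 + 2.8034 + 14.8328 + 6.9908 = 51.02

51.02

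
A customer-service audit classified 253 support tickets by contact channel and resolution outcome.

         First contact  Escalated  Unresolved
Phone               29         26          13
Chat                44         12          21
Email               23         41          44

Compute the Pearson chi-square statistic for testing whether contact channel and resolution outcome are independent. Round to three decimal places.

Row totals: 68, 77, 108. Column totals: 96, 79, 78. Grand total N = 253.
Expected counts (row total × column total / N):
  Phone, First contact: 68×96/253 = 25.8024
  Phone, Escalated: 68×79/253 = 21.2332
  Phone, Unresolved: 68×78/253 = 20.9644
  Chat, First contact: 77×96/253 = 29.2174
  Chat, Escalated: 77×79/253 = 24.0435
  Chat, Unresolved: 77×78/253 = 23.7391
  Email, First contact: 108×96/253 = 40.9802
  Email, Escalated: 108×79/253 = 33.7233
  Email, Unresolved: 108×78/253 = 33.2964
Contributions (O − E)²/E:
  (29 − 25.8024)²/25.8024 = 0.3963
  (26 − 21.2332)²/21.2332 = 1.0701
  (13 − 20.9644)²/20.9644 = 3.0257
  (44 − 29.2174)²/29.2174 = 7.4793
  (12 − 24.0435)²/24.0435 = 6.0326
  (21 − 23.7391)²/23.7391 = 0.3160
  (23 − 40.9802)²/40.9802 = 7.8889
  (41 − 33.7233)²/33.7233 = 1.5701
  (44 − 33.2964)²/33.2964 = 3.4408
χ² = 0.3963 + 1.0701 + 3.0257 + 7.4793 + 6.0326 + 0.3160 + 7.8889 + 1.5701 + 3.4408 = 31.220

31.220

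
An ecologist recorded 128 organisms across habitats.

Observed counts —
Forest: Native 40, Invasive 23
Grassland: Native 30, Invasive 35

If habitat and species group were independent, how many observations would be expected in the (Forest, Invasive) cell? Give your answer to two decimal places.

Row total (Forest) = 63; column total (Invasive) = 58; grand total N = 128.
Expected count = (row total × column total) / N = 63 × 58 / 128 = 28.55.

28.55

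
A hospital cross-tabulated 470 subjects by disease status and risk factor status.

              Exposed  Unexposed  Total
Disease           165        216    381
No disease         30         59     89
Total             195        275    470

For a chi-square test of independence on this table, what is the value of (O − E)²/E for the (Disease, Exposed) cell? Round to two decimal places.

0.30

Row total (Disease) = 381; column total (Exposed) = 195; N = 470.
Expected count E = 381 × 195 / 470 = 158.074.
Contribution = (O − E)²/E = (165 − 158.074)² / 158.074 = 0.30.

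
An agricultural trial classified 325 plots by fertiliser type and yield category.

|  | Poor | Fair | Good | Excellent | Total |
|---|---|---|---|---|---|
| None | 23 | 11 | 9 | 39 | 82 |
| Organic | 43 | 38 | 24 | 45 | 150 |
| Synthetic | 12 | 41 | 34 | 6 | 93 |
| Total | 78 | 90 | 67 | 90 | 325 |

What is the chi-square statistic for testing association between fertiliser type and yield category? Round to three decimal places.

65.899

Grand total N = 325.
Expected counts (row total × column total / N):
  None, Poor: 82×78/325 = 19.68000
  None, Fair: 82×90/325 = 22.70769
  None, Good: 82×67/325 = 16.90462
  None, Excellent: 82×90/325 = 22.70769
  Organic, Poor: 150×78/325 = 36.00000
  Organic, Fair: 150×90/325 = 41.53846
  Organic, Good: 150×67/325 = 30.92308
  Organic, Excellent: 150×90/325 = 41.53846
  Synthetic, Poor: 93×78/325 = 22.32000
  Synthetic, Fair: 93×90/325 = 25.75385
  Synthetic, Good: 93×67/325 = 19.17231
  Synthetic, Excellent: 93×90/325 = 25.75385
Contributions (O − E)²/E:
  (23 − 19.68000)²/19.68000 = 0.5601
  (11 − 22.70769)²/22.70769 = 6.0363
  (9 − 16.90462)²/16.90462 = 3.6962
  (39 − 22.70769)²/22.70769 = 11.6894
  (43 − 36.00000)²/36.00000 = 1.3611
  (38 − 41.53846)²/41.53846 = 0.3014
  (24 − 30.92308)²/30.92308 = 1.5499
  (45 − 41.53846)²/41.53846 = 0.2885
  (12 − 22.32000)²/22.32000 = 4.7716
  (41 − 25.75385)²/25.75385 = 9.0256
  (34 − 19.17231)²/19.17231 = 11.4676
  (6 − 25.75385)²/25.75385 = 15.1517
χ² = 0.5601 + 6.0363 + 3.6962 + 11.6894 + 1.3611 + 0.3014 + 1.5499 + 0.2885 + 4.7716 + 9.0256 + 11.4676 + 15.1517 = 65.899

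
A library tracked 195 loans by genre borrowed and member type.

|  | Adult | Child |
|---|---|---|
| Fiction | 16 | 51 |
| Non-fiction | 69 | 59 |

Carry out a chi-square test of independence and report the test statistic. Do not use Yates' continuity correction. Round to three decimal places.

Row totals: 67, 128. Column totals: 85, 110. Grand total N = 195.
Expected counts (row total × column total / N):
  Fiction, Adult: 67×85/195 = 29.2051
  Fiction, Child: 67×110/195 = 37.7949
  Non-fiction, Adult: 128×85/195 = 55.7949
  Non-fiction, Child: 128×110/195 = 72.2051
Contributions (O − E)²/E:
  (16 − 29.2051)²/29.2051 = 5.9707
  (51 − 37.7949)²/37.7949 = 4.6137
  (69 − 55.7949)²/55.7949 = 3.1253
  (59 − 72.2051)²/72.2051 = 2.4150
χ² = 5.9707 + 4.6137 + 3.1253 + 2.4150 = 16.125

16.125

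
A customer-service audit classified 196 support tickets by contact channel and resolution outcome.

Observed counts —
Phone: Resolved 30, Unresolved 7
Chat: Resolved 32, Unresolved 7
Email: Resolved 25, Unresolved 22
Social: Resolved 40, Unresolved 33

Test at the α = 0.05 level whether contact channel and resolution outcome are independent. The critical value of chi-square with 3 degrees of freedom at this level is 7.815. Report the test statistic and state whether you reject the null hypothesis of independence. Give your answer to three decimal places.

Row totals: 37, 39, 47, 73. Column totals: 127, 69. Grand total N = 196.
Expected counts (row total × column total / N):
  Phone, Resolved: 37×127/196 = 23.9745
  Phone, Unresolved: 37×69/196 = 13.0255
  Chat, Resolved: 39×127/196 = 25.2704
  Chat, Unresolved: 39×69/196 = 13.7296
  Email, Resolved: 47×127/196 = 30.4541
  Email, Unresolved: 47×69/196 = 16.5459
  Social, Resolved: 73×127/196 = 47.3010
  Social, Unresolved: 73×69/196 = 25.6990
Contributions (O − E)²/E:
  (30 − 23.9745)²/23.9745 = 1.5144
  (7 − 13.0255)²/13.0255 = 2.7874
  (32 − 25.2704)²/25.2704 = 1.7921
  (7 − 13.7296)²/13.7296 = 3.2985
  (25 − 30.4541)²/30.4541 = 0.9768
  (22 − 16.5459)²/16.5459 = 1.7979
  (40 − 47.3010)²/47.3010 = 1.1269
  (33 − 25.6990)²/25.6990 = 2.0742
χ² = 1.5144 + 2.7874 + 1.7921 + 3.2985 + 0.9768 + 1.7979 + 1.1269 + 2.0742 = 15.368
df = (4−1)(2−1) = 3. Since 15.368 > 7.815, reject the null hypothesis of independence at α = 0.05.

15.368; reject H₀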